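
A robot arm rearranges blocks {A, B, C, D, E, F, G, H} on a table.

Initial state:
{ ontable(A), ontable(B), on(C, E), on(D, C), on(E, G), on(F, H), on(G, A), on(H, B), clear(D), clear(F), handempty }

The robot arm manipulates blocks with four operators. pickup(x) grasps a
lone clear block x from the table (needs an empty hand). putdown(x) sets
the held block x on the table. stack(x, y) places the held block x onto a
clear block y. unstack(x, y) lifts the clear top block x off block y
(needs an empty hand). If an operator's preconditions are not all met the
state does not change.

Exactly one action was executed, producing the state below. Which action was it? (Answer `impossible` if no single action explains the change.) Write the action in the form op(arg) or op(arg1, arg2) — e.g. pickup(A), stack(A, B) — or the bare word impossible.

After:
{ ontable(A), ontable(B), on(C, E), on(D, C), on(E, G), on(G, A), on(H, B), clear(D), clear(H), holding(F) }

target: towers=[A/G/E/C/D; B/H] holding=F
     unstack(F, H) → towers=[A/G/E/C/D; B/H] holding=F  ← match
     unstack(D, C) → towers=[A/G/E/C; B/H/F] holding=D

unstack(F, H)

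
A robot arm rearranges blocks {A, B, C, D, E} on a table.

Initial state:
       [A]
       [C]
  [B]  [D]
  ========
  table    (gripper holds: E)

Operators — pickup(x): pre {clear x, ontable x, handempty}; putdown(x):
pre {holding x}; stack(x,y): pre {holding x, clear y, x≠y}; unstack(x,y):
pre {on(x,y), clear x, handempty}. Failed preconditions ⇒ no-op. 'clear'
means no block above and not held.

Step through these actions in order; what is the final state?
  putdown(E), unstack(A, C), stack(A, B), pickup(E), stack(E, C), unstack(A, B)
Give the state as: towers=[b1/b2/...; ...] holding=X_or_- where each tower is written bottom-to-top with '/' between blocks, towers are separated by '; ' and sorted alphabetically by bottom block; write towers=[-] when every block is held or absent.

step 1 (putdown(E)): towers=[B; D/C/A; E] holding=-
step 2 (unstack(A, C)): towers=[B; D/C; E] holding=A
step 3 (stack(A, B)): towers=[B/A; D/C; E] holding=-
step 4 (pickup(E)): towers=[B/A; D/C] holding=E
step 5 (stack(E, C)): towers=[B/A; D/C/E] holding=-
step 6 (unstack(A, B)): towers=[B; D/C/E] holding=A

towers=[B; D/C/E] holding=A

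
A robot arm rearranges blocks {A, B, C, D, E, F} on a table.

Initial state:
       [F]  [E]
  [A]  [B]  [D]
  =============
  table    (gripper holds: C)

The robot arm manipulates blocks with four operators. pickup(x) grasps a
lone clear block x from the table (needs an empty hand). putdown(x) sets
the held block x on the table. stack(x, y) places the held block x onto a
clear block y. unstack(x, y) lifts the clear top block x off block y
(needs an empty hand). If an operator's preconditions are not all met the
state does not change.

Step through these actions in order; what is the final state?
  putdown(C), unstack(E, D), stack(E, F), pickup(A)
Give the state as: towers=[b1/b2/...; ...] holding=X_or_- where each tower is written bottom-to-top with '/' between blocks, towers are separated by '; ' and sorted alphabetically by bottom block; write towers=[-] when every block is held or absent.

step 1 (putdown(C)): towers=[A; B/F; C; D/E] holding=-
step 2 (unstack(E, D)): towers=[A; B/F; C; D] holding=E
step 3 (stack(E, F)): towers=[A; B/F/E; C; D] holding=-
step 4 (pickup(A)): towers=[B/F/E; C; D] holding=A

towers=[B/F/E; C; D] holding=A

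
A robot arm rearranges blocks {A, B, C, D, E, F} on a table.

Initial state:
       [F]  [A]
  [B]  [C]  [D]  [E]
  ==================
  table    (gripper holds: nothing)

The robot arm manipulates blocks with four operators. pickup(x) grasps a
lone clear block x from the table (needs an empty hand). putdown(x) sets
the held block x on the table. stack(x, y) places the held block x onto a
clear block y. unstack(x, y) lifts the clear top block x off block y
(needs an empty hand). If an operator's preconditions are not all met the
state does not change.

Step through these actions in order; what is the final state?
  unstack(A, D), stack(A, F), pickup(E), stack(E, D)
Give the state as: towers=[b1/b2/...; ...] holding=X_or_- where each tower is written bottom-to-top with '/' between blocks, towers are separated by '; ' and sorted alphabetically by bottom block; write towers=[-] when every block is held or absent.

step 1 (unstack(A, D)): towers=[B; C/F; D; E] holding=A
step 2 (stack(A, F)): towers=[B; C/F/A; D; E] holding=-
step 3 (pickup(E)): towers=[B; C/F/A; D] holding=E
step 4 (stack(E, D)): towers=[B; C/F/A; D/E] holding=-

towers=[B; C/F/A; D/E] holding=-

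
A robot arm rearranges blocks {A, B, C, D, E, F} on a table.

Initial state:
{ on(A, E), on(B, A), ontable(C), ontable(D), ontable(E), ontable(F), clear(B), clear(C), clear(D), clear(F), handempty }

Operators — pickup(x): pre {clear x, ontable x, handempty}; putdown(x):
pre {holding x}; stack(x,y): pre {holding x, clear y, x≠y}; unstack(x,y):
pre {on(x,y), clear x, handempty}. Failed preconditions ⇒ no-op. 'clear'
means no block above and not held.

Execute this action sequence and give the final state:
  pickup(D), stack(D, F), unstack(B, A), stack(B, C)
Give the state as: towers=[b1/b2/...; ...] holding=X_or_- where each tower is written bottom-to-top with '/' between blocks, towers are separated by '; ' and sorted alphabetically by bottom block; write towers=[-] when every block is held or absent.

step 1 (pickup(D)): towers=[C; E/A/B; F] holding=D
step 2 (stack(D, F)): towers=[C; E/A/B; F/D] holding=-
step 3 (unstack(B, A)): towers=[C; E/A; F/D] holding=B
step 4 (stack(B, C)): towers=[C/B; E/A; F/D] holding=-

towers=[C/B; E/A; F/D] holding=-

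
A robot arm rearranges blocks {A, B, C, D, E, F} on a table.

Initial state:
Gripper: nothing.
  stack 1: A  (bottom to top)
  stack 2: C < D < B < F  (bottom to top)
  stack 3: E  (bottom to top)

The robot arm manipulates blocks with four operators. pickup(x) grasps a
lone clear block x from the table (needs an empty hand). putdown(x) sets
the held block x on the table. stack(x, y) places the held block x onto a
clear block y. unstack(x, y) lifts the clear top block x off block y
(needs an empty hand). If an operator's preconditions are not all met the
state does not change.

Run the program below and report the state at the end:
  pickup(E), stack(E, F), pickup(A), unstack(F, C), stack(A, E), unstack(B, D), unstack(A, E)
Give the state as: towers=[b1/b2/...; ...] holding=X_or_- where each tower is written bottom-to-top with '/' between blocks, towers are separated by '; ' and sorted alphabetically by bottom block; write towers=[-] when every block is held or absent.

towers=[C/D/B/F/E] holding=A

step 1 (pickup(E)): towers=[A; C/D/B/F] holding=E
step 2 (stack(E, F)): towers=[A; C/D/B/F/E] holding=-
step 3 (pickup(A)): towers=[C/D/B/F/E] holding=A
step 4 (unstack(F, C)) [no-op]: towers=[C/D/B/F/E] holding=A
step 5 (stack(A, E)): towers=[C/D/B/F/E/A] holding=-
step 6 (unstack(B, D)) [no-op]: towers=[C/D/B/F/E/A] holding=-
step 7 (unstack(A, E)): towers=[C/D/B/F/E] holding=A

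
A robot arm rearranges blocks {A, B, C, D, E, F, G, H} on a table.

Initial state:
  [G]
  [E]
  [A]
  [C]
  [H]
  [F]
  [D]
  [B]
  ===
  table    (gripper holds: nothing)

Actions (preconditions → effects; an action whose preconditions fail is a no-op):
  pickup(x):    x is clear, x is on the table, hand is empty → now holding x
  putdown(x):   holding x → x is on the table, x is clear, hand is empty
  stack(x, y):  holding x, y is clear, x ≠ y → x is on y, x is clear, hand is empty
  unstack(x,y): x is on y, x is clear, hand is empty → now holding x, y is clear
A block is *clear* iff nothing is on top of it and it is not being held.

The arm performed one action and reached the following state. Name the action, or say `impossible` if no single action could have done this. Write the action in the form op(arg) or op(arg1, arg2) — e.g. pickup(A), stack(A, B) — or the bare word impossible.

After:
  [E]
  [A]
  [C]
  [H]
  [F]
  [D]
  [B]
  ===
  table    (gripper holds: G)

unstack(G, E)

target: towers=[B/D/F/H/C/A/E] holding=G
     unstack(G, E) → towers=[B/D/F/H/C/A/E] holding=G  ← match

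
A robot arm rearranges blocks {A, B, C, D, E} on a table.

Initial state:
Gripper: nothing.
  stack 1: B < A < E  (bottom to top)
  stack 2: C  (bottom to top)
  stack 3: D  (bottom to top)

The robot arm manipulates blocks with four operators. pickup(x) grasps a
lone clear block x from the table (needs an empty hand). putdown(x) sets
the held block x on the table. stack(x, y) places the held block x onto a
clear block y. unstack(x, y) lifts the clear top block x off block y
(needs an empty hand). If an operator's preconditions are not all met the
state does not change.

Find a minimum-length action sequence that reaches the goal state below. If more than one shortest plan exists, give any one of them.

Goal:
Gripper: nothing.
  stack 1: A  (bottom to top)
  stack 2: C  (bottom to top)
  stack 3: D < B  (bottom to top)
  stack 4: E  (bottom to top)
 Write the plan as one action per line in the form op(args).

unstack(E, A)
putdown(E)
unstack(A, B)
putdown(A)
pickup(B)
stack(B, D)

step 1 (unstack(E, A)): towers=[B/A; C; D] holding=E
step 2 (putdown(E)): towers=[B/A; C; D; E] holding=-
step 3 (unstack(A, B)): towers=[B; C; D; E] holding=A
step 4 (putdown(A)): towers=[A; B; C; D; E] holding=-
step 5 (pickup(B)): towers=[A; C; D; E] holding=B
step 6 (stack(B, D)): towers=[A; C; D/B; E] holding=-
goal check: towers=[A; C; D/B; E] holding=- — reached (length 6, optimal by BFS)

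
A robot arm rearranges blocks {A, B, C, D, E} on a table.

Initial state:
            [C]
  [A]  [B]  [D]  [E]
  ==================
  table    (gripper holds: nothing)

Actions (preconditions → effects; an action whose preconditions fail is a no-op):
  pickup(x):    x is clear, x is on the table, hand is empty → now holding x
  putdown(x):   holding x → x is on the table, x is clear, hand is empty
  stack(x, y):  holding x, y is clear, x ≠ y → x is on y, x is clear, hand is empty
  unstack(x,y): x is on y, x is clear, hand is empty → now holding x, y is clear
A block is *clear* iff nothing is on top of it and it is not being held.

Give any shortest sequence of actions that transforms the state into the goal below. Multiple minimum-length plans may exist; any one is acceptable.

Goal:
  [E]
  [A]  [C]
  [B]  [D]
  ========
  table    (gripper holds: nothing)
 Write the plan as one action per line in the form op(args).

pickup(A)
stack(A, B)
pickup(E)
stack(E, A)

step 1 (pickup(A)): towers=[B; D/C; E] holding=A
step 2 (stack(A, B)): towers=[B/A; D/C; E] holding=-
step 3 (pickup(E)): towers=[B/A; D/C] holding=E
step 4 (stack(E, A)): towers=[B/A/E; D/C] holding=-
goal check: towers=[B/A/E; D/C] holding=- — reached (length 4, optimal by BFS)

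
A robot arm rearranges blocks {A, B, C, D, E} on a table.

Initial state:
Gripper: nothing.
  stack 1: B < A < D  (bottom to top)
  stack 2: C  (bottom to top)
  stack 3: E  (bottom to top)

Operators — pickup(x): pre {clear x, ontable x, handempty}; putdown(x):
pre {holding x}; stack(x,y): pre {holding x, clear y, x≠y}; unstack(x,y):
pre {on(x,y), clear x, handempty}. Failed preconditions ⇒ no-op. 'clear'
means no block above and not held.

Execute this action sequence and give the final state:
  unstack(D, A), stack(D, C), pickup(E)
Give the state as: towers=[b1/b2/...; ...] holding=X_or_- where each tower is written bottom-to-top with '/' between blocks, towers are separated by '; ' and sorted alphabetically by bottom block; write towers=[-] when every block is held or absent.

step 1 (unstack(D, A)): towers=[B/A; C; E] holding=D
step 2 (stack(D, C)): towers=[B/A; C/D; E] holding=-
step 3 (pickup(E)): towers=[B/A; C/D] holding=E

towers=[B/A; C/D] holding=E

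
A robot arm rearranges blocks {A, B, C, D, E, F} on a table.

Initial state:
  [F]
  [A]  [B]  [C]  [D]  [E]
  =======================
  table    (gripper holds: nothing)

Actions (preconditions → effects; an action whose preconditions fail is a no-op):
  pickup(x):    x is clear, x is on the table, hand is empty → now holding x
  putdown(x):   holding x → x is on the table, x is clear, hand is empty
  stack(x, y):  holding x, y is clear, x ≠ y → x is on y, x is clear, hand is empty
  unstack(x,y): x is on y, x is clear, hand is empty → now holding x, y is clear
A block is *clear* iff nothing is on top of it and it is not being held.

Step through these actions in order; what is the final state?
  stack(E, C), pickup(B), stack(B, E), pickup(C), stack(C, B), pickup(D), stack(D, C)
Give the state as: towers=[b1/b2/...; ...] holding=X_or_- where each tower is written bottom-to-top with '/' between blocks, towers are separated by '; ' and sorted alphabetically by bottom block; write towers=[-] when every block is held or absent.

towers=[A/F; E/B/C/D] holding=-

step 1 (stack(E, C)) [no-op]: towers=[A/F; B; C; D; E] holding=-
step 2 (pickup(B)): towers=[A/F; C; D; E] holding=B
step 3 (stack(B, E)): towers=[A/F; C; D; E/B] holding=-
step 4 (pickup(C)): towers=[A/F; D; E/B] holding=C
step 5 (stack(C, B)): towers=[A/F; D; E/B/C] holding=-
step 6 (pickup(D)): towers=[A/F; E/B/C] holding=D
step 7 (stack(D, C)): towers=[A/F; E/B/C/D] holding=-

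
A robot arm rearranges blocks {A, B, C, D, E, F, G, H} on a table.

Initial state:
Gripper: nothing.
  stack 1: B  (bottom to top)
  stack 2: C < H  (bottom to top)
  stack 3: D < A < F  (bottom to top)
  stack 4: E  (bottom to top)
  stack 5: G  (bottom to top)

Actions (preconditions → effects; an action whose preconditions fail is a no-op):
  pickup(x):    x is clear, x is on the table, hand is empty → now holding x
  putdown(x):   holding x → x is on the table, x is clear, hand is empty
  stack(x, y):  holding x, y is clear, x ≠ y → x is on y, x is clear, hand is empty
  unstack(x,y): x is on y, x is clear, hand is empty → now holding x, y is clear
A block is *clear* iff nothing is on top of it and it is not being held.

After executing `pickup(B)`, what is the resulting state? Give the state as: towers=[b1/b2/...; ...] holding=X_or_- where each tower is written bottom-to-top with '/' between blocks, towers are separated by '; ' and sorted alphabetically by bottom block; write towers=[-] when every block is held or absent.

towers=[C/H; D/A/F; E; G] holding=B

before: towers=[B; C/H; D/A/F; E; G] holding=-
pre[pickup(B)]: clear(B) ok, ontable(B) ok, handempty ok
all met → apply pickup(B)
after:  towers=[C/H; D/A/F; E; G] holding=B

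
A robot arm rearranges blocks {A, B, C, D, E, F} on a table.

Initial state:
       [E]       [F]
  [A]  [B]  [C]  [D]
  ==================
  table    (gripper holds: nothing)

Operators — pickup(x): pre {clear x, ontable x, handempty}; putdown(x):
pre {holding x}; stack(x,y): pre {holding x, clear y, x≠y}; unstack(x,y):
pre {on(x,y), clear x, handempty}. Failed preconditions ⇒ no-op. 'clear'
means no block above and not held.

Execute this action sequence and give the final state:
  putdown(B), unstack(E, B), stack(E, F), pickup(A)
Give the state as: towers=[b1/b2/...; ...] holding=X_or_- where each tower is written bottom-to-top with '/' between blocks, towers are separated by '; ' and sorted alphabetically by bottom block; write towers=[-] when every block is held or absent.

step 1 (putdown(B)) [no-op]: towers=[A; B/E; C; D/F] holding=-
step 2 (unstack(E, B)): towers=[A; B; C; D/F] holding=E
step 3 (stack(E, F)): towers=[A; B; C; D/F/E] holding=-
step 4 (pickup(A)): towers=[B; C; D/F/E] holding=A

towers=[B; C; D/F/E] holding=A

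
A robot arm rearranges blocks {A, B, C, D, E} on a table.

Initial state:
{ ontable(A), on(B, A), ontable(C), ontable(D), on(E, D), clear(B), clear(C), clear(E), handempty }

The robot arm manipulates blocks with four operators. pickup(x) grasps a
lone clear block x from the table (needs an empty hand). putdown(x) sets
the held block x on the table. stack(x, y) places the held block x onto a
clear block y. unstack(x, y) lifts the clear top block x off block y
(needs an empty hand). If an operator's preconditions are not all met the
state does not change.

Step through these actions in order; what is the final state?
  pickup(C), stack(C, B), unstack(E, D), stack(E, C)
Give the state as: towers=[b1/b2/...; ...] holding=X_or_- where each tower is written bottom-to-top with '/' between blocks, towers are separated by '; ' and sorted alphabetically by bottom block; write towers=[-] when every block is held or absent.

step 1 (pickup(C)): towers=[A/B; D/E] holding=C
step 2 (stack(C, B)): towers=[A/B/C; D/E] holding=-
step 3 (unstack(E, D)): towers=[A/B/C; D] holding=E
step 4 (stack(E, C)): towers=[A/B/C/E; D] holding=-

towers=[A/B/C/E; D] holding=-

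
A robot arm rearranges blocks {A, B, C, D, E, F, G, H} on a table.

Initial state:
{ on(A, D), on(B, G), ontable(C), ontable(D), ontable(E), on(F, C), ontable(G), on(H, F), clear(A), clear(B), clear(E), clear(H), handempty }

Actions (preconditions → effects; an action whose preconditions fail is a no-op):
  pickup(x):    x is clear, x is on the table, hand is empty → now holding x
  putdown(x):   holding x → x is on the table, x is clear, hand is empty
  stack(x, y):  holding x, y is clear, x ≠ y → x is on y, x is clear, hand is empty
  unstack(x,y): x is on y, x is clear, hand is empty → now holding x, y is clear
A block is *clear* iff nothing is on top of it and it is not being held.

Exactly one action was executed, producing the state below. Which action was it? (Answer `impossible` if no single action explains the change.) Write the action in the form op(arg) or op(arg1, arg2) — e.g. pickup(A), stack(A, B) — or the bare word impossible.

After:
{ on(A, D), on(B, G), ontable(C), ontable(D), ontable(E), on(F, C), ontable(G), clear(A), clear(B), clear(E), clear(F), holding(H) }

unstack(H, F)

target: towers=[C/F; D/A; E; G/B] holding=H
     unstack(A, D) → towers=[C/F/H; D; E; G/B] holding=A
         pickup(E) → towers=[C/F/H; D/A; G/B] holding=E
     unstack(H, F) → towers=[C/F; D/A; E; G/B] holding=H  ← match
     unstack(B, G) → towers=[C/F/H; D/A; E; G] holding=B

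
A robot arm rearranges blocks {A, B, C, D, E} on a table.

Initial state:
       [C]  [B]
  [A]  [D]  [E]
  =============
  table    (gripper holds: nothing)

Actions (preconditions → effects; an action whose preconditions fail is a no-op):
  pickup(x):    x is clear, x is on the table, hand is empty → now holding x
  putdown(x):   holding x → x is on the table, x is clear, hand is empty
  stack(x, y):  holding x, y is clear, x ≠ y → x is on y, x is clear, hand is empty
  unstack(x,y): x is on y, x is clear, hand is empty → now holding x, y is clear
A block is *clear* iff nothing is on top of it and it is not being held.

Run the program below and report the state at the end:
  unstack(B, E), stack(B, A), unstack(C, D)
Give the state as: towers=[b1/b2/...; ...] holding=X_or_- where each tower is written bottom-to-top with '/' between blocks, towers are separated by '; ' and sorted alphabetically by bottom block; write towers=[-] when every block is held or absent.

towers=[A/B; D; E] holding=C

step 1 (unstack(B, E)): towers=[A; D/C; E] holding=B
step 2 (stack(B, A)): towers=[A/B; D/C; E] holding=-
step 3 (unstack(C, D)): towers=[A/B; D; E] holding=C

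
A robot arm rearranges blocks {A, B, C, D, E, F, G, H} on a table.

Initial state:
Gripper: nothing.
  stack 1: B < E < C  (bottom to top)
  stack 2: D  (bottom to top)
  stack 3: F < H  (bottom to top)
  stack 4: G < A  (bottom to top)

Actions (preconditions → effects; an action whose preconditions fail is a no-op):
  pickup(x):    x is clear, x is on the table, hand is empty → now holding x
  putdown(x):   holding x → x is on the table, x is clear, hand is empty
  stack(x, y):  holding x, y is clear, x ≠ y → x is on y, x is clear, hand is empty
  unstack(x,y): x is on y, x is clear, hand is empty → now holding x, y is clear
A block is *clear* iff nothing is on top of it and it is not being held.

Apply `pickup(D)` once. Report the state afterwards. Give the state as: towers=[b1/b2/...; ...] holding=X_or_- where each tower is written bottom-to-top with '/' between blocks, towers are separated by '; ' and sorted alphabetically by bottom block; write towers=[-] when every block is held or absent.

towers=[B/E/C; F/H; G/A] holding=D

before: towers=[B/E/C; D; F/H; G/A] holding=-
pre[pickup(D)]: clear(D) yes, ontable(D) yes, handempty yes
all met → apply pickup(D)
after:  towers=[B/E/C; F/H; G/A] holding=D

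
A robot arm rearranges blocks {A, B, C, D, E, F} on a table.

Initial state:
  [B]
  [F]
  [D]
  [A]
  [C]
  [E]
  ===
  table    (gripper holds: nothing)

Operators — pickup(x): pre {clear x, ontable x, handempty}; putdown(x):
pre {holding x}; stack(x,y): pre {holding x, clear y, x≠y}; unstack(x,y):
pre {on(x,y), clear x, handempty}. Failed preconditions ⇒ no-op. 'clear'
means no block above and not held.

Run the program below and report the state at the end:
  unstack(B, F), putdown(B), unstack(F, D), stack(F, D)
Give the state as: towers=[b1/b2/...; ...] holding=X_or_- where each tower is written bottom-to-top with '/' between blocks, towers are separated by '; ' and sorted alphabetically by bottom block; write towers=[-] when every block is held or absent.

step 1 (unstack(B, F)): towers=[E/C/A/D/F] holding=B
step 2 (putdown(B)): towers=[B; E/C/A/D/F] holding=-
step 3 (unstack(F, D)): towers=[B; E/C/A/D] holding=F
step 4 (stack(F, D)): towers=[B; E/C/A/D/F] holding=-

towers=[B; E/C/A/D/F] holding=-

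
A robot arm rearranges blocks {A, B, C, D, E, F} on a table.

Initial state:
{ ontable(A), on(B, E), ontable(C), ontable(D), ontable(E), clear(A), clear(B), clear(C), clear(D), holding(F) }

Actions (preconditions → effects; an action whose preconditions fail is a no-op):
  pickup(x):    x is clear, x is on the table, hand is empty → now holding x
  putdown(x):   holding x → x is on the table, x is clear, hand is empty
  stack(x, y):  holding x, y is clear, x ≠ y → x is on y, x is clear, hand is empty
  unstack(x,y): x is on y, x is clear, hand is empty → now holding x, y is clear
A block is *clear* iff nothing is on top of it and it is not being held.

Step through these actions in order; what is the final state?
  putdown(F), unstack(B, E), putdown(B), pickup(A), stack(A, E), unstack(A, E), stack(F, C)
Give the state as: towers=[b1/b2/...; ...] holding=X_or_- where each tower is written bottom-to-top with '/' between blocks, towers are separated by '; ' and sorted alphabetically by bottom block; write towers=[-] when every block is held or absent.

towers=[B; C; D; E; F] holding=A

step 1 (putdown(F)): towers=[A; C; D; E/B; F] holding=-
step 2 (unstack(B, E)): towers=[A; C; D; E; F] holding=B
step 3 (putdown(B)): towers=[A; B; C; D; E; F] holding=-
step 4 (pickup(A)): towers=[B; C; D; E; F] holding=A
step 5 (stack(A, E)): towers=[B; C; D; E/A; F] holding=-
step 6 (unstack(A, E)): towers=[B; C; D; E; F] holding=A
step 7 (stack(F, C)) [no-op]: towers=[B; C; D; E; F] holding=A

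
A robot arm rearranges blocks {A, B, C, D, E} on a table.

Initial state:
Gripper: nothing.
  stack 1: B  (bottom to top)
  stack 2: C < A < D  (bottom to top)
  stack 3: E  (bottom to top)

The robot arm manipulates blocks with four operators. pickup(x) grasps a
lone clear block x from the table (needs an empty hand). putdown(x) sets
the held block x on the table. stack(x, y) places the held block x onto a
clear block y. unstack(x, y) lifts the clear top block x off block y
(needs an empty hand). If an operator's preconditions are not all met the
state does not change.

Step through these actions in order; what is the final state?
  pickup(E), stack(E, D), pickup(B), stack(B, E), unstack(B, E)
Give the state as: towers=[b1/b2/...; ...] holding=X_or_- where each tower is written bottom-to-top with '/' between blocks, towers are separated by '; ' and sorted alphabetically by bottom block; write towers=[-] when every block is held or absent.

step 1 (pickup(E)): towers=[B; C/A/D] holding=E
step 2 (stack(E, D)): towers=[B; C/A/D/E] holding=-
step 3 (pickup(B)): towers=[C/A/D/E] holding=B
step 4 (stack(B, E)): towers=[C/A/D/E/B] holding=-
step 5 (unstack(B, E)): towers=[C/A/D/E] holding=B

towers=[C/A/D/E] holding=B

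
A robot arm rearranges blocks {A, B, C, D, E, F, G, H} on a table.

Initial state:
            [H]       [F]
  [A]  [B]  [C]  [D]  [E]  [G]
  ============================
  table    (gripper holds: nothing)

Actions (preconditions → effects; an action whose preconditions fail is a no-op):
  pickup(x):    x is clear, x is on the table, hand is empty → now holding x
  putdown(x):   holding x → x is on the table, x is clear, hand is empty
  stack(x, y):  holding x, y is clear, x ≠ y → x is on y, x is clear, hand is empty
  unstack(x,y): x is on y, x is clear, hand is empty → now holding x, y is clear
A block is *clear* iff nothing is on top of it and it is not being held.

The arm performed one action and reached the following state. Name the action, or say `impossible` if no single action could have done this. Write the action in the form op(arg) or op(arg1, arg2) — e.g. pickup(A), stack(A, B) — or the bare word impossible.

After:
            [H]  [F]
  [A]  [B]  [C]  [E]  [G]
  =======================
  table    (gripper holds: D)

pickup(D)

target: towers=[A; B; C/H; E/F; G] holding=D
         pickup(G) → towers=[A; B; C/H; D; E/F] holding=G
         pickup(A) → towers=[B; C/H; D; E/F; G] holding=A
     unstack(H, C) → towers=[A; B; C; D; E/F; G] holding=H
         pickup(B) → towers=[A; C/H; D; E/F; G] holding=B
     unstack(F, E) → towers=[A; B; C/H; D; E; G] holding=F
         pickup(D) → towers=[A; B; C/H; E/F; G] holding=D  ← match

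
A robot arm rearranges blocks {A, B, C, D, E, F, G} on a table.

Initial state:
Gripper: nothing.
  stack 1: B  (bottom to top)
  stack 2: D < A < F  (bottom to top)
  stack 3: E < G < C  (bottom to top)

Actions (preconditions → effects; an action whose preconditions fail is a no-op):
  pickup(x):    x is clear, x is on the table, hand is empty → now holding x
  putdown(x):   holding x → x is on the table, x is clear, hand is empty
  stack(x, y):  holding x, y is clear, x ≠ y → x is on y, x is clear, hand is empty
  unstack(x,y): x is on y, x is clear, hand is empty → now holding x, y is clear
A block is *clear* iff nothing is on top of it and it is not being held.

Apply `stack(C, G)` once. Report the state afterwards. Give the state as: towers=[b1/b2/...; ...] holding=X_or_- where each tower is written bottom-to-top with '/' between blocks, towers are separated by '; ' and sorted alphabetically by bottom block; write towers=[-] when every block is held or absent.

towers=[B; D/A/F; E/G/C] holding=-

before: towers=[B; D/A/F; E/G/C] holding=-
pre[stack(C, G)]: holding(C) no, clear(G) no, C≠G yes
holding(C), clear(G) unmet → stack(C, G) is a no-op
after:  towers=[B; D/A/F; E/G/C] holding=-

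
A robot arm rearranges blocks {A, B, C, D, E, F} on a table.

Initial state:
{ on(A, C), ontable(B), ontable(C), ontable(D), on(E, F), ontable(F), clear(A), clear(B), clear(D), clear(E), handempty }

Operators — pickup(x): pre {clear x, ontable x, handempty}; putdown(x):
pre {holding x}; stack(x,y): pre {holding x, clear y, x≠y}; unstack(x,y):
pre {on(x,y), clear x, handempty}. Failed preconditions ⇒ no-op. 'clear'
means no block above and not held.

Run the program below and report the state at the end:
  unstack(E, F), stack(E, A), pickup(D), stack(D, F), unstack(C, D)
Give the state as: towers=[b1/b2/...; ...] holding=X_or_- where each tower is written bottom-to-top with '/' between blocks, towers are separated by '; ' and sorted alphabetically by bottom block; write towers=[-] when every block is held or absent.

step 1 (unstack(E, F)): towers=[B; C/A; D; F] holding=E
step 2 (stack(E, A)): towers=[B; C/A/E; D; F] holding=-
step 3 (pickup(D)): towers=[B; C/A/E; F] holding=D
step 4 (stack(D, F)): towers=[B; C/A/E; F/D] holding=-
step 5 (unstack(C, D)) [no-op]: towers=[B; C/A/E; F/D] holding=-

towers=[B; C/A/E; F/D] holding=-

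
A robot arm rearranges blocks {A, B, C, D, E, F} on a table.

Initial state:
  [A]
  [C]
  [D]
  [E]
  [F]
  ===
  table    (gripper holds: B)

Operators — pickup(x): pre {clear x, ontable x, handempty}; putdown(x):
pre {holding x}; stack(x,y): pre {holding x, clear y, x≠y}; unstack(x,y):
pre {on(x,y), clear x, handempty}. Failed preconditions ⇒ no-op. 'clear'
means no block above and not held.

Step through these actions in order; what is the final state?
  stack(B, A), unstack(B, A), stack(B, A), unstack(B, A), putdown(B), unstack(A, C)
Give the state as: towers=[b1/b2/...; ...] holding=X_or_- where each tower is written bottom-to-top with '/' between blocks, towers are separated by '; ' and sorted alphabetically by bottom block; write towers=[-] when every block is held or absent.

step 1 (stack(B, A)): towers=[F/E/D/C/A/B] holding=-
step 2 (unstack(B, A)): towers=[F/E/D/C/A] holding=B
step 3 (stack(B, A)): towers=[F/E/D/C/A/B] holding=-
step 4 (unstack(B, A)): towers=[F/E/D/C/A] holding=B
step 5 (putdown(B)): towers=[B; F/E/D/C/A] holding=-
step 6 (unstack(A, C)): towers=[B; F/E/D/C] holding=A

towers=[B; F/E/D/C] holding=A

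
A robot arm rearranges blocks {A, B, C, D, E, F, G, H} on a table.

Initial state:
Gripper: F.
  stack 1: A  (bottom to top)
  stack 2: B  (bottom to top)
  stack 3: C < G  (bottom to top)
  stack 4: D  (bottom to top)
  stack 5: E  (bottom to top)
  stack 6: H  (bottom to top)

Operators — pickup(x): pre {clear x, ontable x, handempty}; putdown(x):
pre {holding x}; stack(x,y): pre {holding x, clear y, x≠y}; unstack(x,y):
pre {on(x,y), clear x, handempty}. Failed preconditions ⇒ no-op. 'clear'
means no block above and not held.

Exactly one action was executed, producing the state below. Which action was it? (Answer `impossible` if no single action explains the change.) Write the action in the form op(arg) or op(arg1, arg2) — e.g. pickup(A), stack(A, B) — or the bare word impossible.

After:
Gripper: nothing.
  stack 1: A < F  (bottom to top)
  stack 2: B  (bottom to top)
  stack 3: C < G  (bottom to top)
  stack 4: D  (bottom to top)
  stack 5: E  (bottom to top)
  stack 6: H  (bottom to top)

stack(F, A)

target: towers=[A/F; B; C/G; D; E; H] holding=-
        putdown(F) → towers=[A; B; C/G; D; E; F; H] holding=-
       stack(F, G) → towers=[A; B; C/G/F; D; E; H] holding=-
       stack(F, A) → towers=[A/F; B; C/G; D; E; H] holding=-  ← match
       stack(F, E) → towers=[A; B; C/G; D; E/F; H] holding=-
       stack(F, H) → towers=[A; B; C/G; D; E; H/F] holding=-
       stack(F, B) → towers=[A; B/F; C/G; D; E; H] holding=-
       stack(F, D) → towers=[A; B; C/G; D/F; E; H] holding=-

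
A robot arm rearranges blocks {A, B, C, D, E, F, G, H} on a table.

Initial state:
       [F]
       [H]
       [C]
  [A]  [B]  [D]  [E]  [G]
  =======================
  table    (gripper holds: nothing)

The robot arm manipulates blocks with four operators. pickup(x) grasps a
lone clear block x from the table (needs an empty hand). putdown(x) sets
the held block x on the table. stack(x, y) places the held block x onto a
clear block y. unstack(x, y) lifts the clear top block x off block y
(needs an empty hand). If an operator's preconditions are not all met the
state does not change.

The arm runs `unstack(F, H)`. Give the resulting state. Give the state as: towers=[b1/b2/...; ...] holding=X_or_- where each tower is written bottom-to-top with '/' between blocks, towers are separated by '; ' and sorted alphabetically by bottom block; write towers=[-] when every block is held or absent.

towers=[A; B/C/H; D; E; G] holding=F

before: towers=[A; B/C/H/F; D; E; G] holding=-
pre[unstack(F, H)]: on(F,H) ✓, clear(F) ✓, handempty ✓
all met → apply unstack(F, H)
after:  towers=[A; B/C/H; D; E; G] holding=F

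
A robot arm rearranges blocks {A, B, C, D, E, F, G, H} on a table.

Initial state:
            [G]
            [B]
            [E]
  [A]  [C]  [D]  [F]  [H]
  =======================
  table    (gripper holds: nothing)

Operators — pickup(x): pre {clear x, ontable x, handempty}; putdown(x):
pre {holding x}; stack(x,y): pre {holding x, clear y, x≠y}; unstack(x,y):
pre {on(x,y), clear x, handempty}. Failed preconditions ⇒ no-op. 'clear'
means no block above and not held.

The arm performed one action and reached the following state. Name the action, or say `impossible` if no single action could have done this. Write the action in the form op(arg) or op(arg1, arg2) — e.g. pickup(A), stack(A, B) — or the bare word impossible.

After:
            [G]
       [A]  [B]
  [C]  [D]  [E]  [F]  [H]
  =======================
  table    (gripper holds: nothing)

impossible

target: towers=[C; D/A; E/B/G; F; H] holding=-
     unstack(G, B) → towers=[A; C; D/E/B; F; H] holding=G
         pickup(A) → towers=[C; D/E/B/G; F; H] holding=A
         pickup(H) → towers=[A; C; D/E/B/G; F] holding=H
         pickup(F) → towers=[A; C; D/E/B/G; H] holding=F
         pickup(C) → towers=[A; D/E/B/G; F; H] holding=C
none of the 5 applicable actions match → impossible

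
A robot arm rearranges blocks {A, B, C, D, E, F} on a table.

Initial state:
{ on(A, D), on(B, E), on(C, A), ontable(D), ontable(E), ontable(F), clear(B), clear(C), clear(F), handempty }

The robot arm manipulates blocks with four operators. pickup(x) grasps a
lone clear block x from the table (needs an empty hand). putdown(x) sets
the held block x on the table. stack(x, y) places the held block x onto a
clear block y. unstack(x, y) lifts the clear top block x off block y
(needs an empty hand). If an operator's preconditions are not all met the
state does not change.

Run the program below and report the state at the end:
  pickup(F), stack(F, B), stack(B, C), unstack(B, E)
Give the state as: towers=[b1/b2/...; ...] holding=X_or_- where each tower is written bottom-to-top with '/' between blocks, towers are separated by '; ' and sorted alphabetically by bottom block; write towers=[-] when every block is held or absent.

step 1 (pickup(F)): towers=[D/A/C; E/B] holding=F
step 2 (stack(F, B)): towers=[D/A/C; E/B/F] holding=-
step 3 (stack(B, C)) [no-op]: towers=[D/A/C; E/B/F] holding=-
step 4 (unstack(B, E)) [no-op]: towers=[D/A/C; E/B/F] holding=-

towers=[D/A/C; E/B/F] holding=-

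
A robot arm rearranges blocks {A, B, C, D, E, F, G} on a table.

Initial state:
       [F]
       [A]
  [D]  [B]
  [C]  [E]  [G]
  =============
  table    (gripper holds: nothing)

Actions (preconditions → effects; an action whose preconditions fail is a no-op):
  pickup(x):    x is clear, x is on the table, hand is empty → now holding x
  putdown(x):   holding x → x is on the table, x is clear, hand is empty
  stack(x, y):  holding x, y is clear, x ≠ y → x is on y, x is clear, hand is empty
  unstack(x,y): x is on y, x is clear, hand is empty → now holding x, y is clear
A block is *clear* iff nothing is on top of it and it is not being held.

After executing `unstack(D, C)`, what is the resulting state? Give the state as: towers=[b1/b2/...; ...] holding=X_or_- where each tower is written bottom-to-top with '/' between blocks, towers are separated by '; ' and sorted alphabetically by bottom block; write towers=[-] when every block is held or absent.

before: towers=[C/D; E/B/A/F; G] holding=-
pre[unstack(D, C)]: on(D,C) ok, clear(D) ok, handempty ok
all met → apply unstack(D, C)
after:  towers=[C; E/B/A/F; G] holding=D

towers=[C; E/B/A/F; G] holding=D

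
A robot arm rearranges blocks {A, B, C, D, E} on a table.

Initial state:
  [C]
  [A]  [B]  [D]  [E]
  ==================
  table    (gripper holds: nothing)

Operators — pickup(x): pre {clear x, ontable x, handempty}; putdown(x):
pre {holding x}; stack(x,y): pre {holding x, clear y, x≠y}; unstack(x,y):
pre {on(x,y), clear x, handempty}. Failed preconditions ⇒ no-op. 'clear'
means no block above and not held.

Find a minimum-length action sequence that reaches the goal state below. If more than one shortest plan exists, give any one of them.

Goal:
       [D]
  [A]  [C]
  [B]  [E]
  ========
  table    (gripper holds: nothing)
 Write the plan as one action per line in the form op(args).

unstack(C, A)
stack(C, E)
pickup(D)
stack(D, C)
pickup(A)
stack(A, B)

step 1 (unstack(C, A)): towers=[A; B; D; E] holding=C
step 2 (stack(C, E)): towers=[A; B; D; E/C] holding=-
step 3 (pickup(D)): towers=[A; B; E/C] holding=D
step 4 (stack(D, C)): towers=[A; B; E/C/D] holding=-
step 5 (pickup(A)): towers=[B; E/C/D] holding=A
step 6 (stack(A, B)): towers=[B/A; E/C/D] holding=-
goal check: towers=[B/A; E/C/D] holding=- — reached (length 6, optimal by BFS)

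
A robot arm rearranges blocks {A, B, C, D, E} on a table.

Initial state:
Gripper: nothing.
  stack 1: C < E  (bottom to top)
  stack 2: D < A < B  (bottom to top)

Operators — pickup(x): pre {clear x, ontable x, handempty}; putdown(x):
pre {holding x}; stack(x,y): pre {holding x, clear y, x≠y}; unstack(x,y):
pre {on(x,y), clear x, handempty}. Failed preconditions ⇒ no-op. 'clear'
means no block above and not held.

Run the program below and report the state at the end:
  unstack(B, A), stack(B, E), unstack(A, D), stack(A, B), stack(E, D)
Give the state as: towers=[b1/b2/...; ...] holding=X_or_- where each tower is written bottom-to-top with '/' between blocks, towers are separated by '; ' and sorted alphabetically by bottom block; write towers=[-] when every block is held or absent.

step 1 (unstack(B, A)): towers=[C/E; D/A] holding=B
step 2 (stack(B, E)): towers=[C/E/B; D/A] holding=-
step 3 (unstack(A, D)): towers=[C/E/B; D] holding=A
step 4 (stack(A, B)): towers=[C/E/B/A; D] holding=-
step 5 (stack(E, D)) [no-op]: towers=[C/E/B/A; D] holding=-

towers=[C/E/B/A; D] holding=-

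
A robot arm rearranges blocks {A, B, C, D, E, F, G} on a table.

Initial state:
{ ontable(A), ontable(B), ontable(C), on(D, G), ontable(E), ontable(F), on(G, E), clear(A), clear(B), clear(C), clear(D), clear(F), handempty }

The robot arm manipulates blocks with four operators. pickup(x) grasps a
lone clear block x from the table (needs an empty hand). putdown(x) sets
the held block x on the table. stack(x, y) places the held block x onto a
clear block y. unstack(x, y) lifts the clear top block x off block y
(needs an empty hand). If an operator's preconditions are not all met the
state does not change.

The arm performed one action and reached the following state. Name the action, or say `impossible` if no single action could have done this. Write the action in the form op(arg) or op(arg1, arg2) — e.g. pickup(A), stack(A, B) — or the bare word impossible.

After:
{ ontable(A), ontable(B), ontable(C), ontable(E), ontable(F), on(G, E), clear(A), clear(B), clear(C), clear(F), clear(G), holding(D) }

target: towers=[A; B; C; E/G; F] holding=D
         pickup(B) → towers=[A; C; E/G/D; F] holding=B
         pickup(F) → towers=[A; B; C; E/G/D] holding=F
     unstack(D, G) → towers=[A; B; C; E/G; F] holding=D  ← match
         pickup(A) → towers=[B; C; E/G/D; F] holding=A
         pickup(C) → towers=[A; B; E/G/D; F] holding=C

unstack(D, G)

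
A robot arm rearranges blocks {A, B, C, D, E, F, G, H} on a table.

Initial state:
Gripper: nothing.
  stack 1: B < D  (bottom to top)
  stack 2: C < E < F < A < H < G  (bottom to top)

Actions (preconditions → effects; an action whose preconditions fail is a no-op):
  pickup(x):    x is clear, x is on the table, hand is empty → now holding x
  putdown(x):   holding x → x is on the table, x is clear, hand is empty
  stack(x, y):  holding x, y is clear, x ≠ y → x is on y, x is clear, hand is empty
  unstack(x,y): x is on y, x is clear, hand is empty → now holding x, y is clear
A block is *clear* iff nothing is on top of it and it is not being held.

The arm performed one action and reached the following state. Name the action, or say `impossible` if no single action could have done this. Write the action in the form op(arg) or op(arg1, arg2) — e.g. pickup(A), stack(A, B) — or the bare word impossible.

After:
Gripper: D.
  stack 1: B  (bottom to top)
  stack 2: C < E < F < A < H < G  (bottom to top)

target: towers=[B; C/E/F/A/H/G] holding=D
     unstack(G, H) → towers=[B/D; C/E/F/A/H] holding=G
     unstack(D, B) → towers=[B; C/E/F/A/H/G] holding=D  ← match

unstack(D, B)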